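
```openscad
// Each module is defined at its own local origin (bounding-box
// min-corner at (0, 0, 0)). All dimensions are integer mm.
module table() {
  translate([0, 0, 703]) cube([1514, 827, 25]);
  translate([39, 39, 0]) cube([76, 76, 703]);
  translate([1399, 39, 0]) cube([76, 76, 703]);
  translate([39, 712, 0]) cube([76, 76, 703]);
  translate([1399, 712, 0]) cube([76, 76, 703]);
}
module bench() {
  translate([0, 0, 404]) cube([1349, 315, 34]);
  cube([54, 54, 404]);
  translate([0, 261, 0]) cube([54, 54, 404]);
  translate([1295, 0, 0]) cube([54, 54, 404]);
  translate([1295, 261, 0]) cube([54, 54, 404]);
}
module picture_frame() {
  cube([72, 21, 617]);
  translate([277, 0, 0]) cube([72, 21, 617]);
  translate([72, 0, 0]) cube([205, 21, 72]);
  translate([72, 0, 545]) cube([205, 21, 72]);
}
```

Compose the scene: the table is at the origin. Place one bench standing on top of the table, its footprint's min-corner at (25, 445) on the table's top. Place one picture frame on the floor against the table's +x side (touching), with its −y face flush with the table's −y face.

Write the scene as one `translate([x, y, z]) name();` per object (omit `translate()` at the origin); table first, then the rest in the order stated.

table();
translate([25, 445, 728]) bench();
translate([1514, 0, 0]) picture_frame();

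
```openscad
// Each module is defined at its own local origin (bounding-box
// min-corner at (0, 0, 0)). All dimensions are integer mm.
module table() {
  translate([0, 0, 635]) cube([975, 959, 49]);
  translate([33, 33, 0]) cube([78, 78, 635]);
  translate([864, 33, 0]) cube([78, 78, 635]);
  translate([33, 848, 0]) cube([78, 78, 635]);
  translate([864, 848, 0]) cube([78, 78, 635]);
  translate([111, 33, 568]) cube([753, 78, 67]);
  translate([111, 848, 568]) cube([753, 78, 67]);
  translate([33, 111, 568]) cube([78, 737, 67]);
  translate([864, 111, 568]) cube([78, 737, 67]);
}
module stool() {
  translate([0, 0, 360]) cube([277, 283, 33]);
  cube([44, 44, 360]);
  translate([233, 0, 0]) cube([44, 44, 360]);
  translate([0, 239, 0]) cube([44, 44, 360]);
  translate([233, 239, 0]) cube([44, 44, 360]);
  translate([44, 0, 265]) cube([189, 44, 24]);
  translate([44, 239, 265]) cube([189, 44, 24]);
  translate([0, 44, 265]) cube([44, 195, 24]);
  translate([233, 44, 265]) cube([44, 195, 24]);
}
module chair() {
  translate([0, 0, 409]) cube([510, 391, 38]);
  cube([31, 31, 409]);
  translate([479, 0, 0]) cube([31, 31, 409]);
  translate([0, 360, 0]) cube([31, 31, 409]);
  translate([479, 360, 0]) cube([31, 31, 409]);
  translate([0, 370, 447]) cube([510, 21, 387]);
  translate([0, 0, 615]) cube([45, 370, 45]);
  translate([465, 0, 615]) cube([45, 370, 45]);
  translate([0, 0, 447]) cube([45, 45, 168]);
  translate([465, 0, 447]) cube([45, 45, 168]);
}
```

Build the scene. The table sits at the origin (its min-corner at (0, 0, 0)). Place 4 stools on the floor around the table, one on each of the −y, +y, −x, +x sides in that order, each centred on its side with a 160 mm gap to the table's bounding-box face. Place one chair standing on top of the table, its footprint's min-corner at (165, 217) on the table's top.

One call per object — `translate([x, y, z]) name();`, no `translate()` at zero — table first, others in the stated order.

table();
translate([349, -443, 0]) stool();
translate([349, 1119, 0]) stool();
translate([-437, 338, 0]) stool();
translate([1135, 338, 0]) stool();
translate([165, 217, 684]) chair();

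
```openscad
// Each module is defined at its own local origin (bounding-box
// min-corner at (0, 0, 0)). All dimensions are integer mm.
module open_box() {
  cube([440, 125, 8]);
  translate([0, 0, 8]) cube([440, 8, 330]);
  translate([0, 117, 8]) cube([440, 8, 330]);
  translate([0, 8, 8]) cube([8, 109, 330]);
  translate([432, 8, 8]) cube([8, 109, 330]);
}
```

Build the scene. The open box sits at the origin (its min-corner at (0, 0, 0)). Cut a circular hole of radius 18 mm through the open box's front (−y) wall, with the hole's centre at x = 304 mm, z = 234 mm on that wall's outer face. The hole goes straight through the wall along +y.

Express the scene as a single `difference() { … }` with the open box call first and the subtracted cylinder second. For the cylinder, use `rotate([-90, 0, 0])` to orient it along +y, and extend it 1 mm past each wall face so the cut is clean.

difference() {
  open_box();
  translate([304, -1, 234]) rotate([-90, 0, 0]) cylinder(h = 10, r = 18);
}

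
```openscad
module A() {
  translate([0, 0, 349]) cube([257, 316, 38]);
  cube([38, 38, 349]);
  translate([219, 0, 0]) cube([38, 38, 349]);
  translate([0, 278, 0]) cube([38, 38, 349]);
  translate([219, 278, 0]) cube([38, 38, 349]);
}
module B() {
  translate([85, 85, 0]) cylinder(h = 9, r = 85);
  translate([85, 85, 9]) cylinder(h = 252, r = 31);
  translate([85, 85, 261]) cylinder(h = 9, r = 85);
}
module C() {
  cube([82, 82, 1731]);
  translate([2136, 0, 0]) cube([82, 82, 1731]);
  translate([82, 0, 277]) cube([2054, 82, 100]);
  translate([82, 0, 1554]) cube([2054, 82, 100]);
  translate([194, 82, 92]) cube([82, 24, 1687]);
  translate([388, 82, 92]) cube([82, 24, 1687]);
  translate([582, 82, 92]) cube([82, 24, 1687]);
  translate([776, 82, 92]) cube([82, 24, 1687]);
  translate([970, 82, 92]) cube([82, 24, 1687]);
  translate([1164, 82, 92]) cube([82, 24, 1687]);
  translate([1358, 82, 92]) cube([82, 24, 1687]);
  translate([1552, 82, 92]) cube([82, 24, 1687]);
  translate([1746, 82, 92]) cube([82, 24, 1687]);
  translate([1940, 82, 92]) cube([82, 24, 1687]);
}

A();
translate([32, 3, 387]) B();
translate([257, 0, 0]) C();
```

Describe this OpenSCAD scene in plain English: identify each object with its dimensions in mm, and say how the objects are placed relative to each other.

A is a four-legged stool. The seat is 257×316 mm, 38 mm thick, top at z = 387 mm. It stands on four square legs, each 38×38 mm in cross-section, from z = 0 to the seat underside, each flush with a corner of the seat.

B is a spool: two coaxial disc flanges of radius 85 mm and thickness 9 mm, joined by a core cylinder of radius 31 mm and height 252 mm. The lower flange rests on z = 0 and the three cylinders share a vertical axis.

C is a fence section. Two 82×82 mm posts, 1731 mm tall, stand on the floor with a clear span of 2054 mm between their inner faces. Two horizontal rails of 82×100 mm section span the gap between the posts with their undersides at z = 277 mm and z = 1554 mm, flush with the posts' −y face. 10 pickets, each 82 mm wide, 24 mm thick and 1687 mm tall, are fixed to the +y face of the rails with their bottoms at z = 92 mm, evenly spaced across the span with equal gaps (rounded down to the nearest mm) at the −x end and between each pair — any rounding remainder accumulates at the +x end.

The spool is on top of the stool. The fence section is against the stool's +x side, with their −y faces flush.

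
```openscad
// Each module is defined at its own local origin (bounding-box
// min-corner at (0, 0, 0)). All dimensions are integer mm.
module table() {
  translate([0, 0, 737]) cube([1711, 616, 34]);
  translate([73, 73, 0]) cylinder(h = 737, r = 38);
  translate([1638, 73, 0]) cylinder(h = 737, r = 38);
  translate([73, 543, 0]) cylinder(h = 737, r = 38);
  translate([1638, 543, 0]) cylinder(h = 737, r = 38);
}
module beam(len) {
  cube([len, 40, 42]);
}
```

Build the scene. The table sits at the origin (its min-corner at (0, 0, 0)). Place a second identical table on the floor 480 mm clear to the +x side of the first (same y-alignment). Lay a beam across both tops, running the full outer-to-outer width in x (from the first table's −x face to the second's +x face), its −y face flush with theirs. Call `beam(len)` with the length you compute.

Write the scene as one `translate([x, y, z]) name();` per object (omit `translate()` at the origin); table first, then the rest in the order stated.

table();
translate([2191, 0, 0]) table();
translate([0, 0, 771]) beam(3902);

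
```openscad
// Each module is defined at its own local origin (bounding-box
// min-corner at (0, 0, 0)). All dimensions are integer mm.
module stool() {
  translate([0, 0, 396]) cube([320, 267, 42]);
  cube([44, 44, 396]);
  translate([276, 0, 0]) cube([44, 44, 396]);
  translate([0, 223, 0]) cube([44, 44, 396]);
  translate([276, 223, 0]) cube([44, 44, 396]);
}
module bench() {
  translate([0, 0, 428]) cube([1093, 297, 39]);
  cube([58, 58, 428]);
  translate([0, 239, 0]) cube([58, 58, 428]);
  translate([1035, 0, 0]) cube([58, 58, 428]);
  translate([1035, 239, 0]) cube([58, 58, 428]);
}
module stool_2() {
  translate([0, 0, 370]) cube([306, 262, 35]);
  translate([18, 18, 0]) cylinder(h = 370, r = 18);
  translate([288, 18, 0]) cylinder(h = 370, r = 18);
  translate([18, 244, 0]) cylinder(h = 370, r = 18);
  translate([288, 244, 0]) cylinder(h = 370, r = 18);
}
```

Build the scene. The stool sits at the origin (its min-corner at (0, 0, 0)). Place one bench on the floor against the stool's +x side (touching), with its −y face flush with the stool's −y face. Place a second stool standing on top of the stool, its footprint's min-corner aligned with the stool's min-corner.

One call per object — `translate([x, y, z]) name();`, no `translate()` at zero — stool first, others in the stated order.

stool();
translate([320, 0, 0]) bench();
translate([0, 0, 438]) stool_2();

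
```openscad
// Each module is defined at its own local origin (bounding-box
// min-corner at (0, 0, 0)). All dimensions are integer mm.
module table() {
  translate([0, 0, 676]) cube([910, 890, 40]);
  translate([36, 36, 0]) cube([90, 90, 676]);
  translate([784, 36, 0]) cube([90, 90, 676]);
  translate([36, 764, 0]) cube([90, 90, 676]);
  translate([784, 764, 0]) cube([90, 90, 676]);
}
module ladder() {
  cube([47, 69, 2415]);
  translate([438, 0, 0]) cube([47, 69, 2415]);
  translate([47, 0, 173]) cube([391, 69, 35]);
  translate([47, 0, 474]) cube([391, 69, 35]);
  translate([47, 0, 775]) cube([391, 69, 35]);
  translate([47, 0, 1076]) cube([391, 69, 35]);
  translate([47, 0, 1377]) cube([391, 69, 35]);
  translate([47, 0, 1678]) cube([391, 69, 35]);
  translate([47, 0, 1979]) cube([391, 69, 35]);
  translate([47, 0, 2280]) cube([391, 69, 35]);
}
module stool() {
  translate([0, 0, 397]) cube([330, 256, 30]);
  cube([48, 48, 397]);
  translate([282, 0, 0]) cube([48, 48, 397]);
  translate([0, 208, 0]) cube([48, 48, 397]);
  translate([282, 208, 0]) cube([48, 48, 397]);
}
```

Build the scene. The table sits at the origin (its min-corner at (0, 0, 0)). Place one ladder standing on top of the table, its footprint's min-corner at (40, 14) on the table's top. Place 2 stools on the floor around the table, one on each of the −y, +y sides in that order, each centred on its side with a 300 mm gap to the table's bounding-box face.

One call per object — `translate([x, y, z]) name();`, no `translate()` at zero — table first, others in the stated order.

table();
translate([40, 14, 716]) ladder();
translate([290, -556, 0]) stool();
translate([290, 1190, 0]) stool();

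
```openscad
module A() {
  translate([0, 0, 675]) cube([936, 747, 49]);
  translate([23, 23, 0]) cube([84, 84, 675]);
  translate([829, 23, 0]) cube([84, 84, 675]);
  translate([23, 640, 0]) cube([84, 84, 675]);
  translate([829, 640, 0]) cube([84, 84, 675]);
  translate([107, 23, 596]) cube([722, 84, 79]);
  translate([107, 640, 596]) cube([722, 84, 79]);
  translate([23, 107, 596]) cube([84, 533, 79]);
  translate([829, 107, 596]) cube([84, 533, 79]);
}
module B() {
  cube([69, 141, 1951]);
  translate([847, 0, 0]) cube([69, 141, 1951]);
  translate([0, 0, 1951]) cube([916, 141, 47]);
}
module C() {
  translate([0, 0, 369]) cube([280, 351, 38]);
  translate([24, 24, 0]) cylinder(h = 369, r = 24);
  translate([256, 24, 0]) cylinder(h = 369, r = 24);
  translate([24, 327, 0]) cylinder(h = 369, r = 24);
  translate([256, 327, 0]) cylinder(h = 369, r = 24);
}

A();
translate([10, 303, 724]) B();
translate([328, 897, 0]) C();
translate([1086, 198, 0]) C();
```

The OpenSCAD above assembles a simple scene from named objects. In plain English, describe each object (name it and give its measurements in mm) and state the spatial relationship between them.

A is a table with a 936×747 mm rectangular top, 49 mm thick, top surface at z = 724 mm, supported by four 84×84 mm square legs, each inset 23 mm from the nearest pair of top edges, running from the floor. Four apron rails, 84 mm thick and 79 mm tall, run between adjacent legs with their top edges flush with the underside of the top and their outer faces flush with the legs' outer faces.

B is a rectangular door frame: two vertical jambs of 69×141 mm section, 1951 mm tall, with a clear opening 778 mm wide between their inner faces. A header 47 mm tall and 141 mm deep lies on top of the jambs and spans the full outside width.

C is a simple wooden stool: a rectangular seat 280 mm (x) by 351 mm (y), 38 mm thick, top face at z = 407 mm, on four round legs, each 48 mm in diameter. The legs rest on z = 0, each leg's axis is inset half a diameter from the nearest pair of seat edges (so the leg's bounding box is flush with the corner).

The door frame is on top of the table, centred. Two stools sit around the table at the +y, +x sides.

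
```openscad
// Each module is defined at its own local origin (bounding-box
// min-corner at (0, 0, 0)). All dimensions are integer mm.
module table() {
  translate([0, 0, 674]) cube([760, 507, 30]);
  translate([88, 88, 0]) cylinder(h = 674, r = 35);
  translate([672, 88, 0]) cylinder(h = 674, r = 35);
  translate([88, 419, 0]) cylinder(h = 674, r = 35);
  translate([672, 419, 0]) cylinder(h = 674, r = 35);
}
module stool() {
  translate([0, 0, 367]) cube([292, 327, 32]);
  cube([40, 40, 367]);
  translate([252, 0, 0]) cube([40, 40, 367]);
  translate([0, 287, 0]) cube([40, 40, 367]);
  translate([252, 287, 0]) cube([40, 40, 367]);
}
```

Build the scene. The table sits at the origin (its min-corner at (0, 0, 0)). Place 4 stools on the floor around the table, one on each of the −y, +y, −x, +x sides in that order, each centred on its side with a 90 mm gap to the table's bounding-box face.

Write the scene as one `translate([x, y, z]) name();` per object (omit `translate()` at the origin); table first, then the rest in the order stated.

table();
translate([234, -417, 0]) stool();
translate([234, 597, 0]) stool();
translate([-382, 90, 0]) stool();
translate([850, 90, 0]) stool();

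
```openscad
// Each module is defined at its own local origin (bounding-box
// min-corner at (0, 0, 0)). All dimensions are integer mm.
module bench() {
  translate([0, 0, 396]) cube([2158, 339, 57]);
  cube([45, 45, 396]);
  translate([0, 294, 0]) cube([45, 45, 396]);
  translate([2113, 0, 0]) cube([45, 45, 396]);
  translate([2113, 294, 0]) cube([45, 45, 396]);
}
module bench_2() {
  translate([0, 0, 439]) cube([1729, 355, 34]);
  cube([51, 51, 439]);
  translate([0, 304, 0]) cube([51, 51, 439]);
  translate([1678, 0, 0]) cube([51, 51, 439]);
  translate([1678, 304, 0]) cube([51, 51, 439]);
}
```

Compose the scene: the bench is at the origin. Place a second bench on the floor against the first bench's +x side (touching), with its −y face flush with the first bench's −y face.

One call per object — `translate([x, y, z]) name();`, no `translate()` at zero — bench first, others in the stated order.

bench();
translate([2158, 0, 0]) bench_2();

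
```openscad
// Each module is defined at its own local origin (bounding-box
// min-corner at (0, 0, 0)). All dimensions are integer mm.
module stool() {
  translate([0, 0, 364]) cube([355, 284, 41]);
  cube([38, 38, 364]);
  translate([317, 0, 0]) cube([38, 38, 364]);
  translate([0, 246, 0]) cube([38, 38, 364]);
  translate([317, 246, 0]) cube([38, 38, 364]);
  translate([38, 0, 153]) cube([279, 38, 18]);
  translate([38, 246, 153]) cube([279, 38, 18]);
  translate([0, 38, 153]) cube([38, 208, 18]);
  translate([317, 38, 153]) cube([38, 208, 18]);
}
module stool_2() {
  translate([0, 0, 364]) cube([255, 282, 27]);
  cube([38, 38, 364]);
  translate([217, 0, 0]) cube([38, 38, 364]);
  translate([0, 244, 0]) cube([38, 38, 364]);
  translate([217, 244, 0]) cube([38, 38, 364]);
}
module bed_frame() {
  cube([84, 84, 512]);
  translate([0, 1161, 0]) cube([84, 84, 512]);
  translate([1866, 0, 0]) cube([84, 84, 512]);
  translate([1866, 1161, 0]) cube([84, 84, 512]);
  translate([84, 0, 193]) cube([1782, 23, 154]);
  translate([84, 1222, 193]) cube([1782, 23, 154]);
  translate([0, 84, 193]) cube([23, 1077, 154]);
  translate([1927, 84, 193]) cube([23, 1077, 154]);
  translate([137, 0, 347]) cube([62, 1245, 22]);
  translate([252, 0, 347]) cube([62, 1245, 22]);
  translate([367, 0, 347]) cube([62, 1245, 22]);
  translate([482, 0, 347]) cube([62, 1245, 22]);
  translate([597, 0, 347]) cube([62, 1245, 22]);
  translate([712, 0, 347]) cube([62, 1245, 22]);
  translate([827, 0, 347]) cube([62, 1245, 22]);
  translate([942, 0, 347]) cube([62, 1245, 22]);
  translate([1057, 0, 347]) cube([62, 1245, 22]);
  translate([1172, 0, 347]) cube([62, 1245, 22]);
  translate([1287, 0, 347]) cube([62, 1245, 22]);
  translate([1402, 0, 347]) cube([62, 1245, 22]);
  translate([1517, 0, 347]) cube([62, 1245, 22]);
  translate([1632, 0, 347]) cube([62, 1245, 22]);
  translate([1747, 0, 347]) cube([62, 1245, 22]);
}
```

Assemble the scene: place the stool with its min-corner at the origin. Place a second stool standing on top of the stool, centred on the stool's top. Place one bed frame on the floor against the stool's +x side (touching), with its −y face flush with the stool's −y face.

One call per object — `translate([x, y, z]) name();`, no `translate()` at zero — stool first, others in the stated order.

stool();
translate([50, 1, 405]) stool_2();
translate([355, 0, 0]) bed_frame();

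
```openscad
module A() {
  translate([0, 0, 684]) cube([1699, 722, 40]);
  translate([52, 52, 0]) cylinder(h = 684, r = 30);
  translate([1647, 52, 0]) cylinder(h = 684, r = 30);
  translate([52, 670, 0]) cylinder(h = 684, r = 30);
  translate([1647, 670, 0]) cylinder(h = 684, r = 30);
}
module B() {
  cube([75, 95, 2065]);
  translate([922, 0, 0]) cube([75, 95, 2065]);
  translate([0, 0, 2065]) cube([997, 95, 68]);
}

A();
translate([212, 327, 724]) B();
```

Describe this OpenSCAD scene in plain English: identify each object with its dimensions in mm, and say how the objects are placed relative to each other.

A is a rectangular dining table. The top is 1699×722×40 mm with its upper surface at z = 724 mm. It stands on four round legs of 60 mm diameter, each leg's bounding box inset 22 mm from the nearest pair of top edges, running from the floor to the underside of the top.

B is a rectangular door frame: two vertical jambs of 75×95 mm section, 2065 mm tall, with a clear opening 847 mm wide between their inner faces. A header 68 mm tall and 95 mm deep lies on top of the jambs and spans the full outside width.

The door frame is on top of the table.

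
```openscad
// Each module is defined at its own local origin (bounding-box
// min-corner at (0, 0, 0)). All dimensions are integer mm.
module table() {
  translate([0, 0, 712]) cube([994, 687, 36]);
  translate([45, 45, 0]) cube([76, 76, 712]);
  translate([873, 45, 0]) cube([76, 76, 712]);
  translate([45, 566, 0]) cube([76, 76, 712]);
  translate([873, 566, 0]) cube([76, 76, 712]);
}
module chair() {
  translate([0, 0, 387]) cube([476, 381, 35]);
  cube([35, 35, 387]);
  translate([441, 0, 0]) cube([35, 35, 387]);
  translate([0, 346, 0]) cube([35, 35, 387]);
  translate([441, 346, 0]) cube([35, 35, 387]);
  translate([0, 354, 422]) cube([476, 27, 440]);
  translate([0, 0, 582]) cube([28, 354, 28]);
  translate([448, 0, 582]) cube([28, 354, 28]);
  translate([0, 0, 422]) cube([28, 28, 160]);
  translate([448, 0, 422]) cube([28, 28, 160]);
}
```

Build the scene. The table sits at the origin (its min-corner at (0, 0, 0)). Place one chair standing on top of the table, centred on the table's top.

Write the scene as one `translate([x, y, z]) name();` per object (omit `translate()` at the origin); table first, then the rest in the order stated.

table();
translate([259, 153, 748]) chair();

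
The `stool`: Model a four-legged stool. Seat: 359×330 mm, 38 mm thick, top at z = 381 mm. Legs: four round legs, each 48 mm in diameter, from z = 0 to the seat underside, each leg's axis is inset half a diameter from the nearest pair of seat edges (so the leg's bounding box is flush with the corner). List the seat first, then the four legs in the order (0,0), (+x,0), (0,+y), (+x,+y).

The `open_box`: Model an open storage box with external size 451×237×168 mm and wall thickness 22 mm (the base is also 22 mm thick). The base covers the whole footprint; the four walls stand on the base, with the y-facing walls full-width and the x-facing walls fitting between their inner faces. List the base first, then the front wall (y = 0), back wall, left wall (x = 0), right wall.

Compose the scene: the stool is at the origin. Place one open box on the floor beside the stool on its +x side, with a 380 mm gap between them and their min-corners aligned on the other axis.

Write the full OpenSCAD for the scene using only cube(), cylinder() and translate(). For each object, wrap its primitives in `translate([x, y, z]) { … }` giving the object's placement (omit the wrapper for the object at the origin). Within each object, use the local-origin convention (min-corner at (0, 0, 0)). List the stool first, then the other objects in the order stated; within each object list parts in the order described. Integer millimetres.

translate([0, 0, 343]) cube([359, 330, 38]);
translate([24, 24, 0]) cylinder(h = 343, r = 24);
translate([335, 24, 0]) cylinder(h = 343, r = 24);
translate([24, 306, 0]) cylinder(h = 343, r = 24);
translate([335, 306, 0]) cylinder(h = 343, r = 24);
translate([739, 0, 0]) {
  cube([451, 237, 22]);
  translate([0, 0, 22]) cube([451, 22, 146]);
  translate([0, 215, 22]) cube([451, 22, 146]);
  translate([0, 22, 22]) cube([22, 193, 146]);
  translate([429, 22, 22]) cube([22, 193, 146]);
}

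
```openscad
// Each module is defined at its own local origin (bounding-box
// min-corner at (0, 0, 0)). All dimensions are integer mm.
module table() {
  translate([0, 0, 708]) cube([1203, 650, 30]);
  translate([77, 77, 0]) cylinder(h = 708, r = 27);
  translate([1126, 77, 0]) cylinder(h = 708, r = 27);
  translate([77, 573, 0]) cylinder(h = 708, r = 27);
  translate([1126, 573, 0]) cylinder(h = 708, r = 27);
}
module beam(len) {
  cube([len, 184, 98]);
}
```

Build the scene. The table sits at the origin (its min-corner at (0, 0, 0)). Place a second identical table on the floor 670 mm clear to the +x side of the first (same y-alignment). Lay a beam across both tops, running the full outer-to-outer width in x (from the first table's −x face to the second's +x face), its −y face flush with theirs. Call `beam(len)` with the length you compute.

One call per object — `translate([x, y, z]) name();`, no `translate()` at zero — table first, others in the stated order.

table();
translate([1873, 0, 0]) table();
translate([0, 0, 738]) beam(3076);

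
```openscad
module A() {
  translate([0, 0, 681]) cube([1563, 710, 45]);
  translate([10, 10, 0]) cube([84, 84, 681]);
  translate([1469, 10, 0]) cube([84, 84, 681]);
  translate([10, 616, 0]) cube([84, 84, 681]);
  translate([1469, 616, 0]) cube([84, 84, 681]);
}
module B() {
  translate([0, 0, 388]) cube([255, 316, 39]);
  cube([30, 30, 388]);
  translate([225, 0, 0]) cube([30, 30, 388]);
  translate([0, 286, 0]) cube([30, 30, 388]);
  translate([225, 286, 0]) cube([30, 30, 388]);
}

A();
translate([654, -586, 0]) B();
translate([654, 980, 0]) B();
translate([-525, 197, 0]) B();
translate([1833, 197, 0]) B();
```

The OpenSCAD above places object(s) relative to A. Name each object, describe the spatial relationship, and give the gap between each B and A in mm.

Each stool's nearest face is 270 mm from the table's bounding box.

A is a table. B is a stool. Four stools sit around the table at the −y, +y, −x, +x sides. The gap between each stool and the table is 270 mm.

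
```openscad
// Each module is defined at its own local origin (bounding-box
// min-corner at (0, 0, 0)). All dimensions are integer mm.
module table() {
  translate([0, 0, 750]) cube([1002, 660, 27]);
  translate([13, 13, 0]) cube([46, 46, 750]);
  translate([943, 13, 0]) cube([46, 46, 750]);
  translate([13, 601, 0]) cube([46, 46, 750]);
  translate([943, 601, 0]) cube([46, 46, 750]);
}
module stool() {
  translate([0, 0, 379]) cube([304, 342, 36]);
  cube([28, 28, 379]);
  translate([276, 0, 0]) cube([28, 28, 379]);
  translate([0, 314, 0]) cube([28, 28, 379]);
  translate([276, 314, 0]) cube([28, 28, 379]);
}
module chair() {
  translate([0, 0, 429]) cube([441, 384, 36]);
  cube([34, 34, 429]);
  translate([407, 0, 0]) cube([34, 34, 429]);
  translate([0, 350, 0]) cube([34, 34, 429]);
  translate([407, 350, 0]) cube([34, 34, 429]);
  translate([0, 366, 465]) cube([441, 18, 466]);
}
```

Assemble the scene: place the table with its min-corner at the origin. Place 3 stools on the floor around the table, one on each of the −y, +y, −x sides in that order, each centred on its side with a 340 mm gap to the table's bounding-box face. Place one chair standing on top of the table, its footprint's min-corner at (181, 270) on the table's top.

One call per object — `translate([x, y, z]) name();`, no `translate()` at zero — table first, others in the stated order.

table();
translate([349, -682, 0]) stool();
translate([349, 1000, 0]) stool();
translate([-644, 159, 0]) stool();
translate([181, 270, 777]) chair();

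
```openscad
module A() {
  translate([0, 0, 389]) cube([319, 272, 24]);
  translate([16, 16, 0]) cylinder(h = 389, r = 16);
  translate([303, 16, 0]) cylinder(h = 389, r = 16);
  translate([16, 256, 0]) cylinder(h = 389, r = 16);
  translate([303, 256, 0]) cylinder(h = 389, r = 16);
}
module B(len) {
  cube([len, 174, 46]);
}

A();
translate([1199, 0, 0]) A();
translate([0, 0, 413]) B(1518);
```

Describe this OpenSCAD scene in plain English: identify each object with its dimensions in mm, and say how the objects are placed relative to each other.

A is a four-legged stool. The seat is a 319×272×24 mm slab whose top surface is at z = 413 mm; four round legs, each 32 mm in diameter, run from the floor (z = 0) to the underside of the seat, each leg's axis is inset half a diameter from the nearest pair of seat edges (so the leg's bounding box is flush with the corner).

B is a rectangular beam 1518 mm long (x), 174 mm deep (y), 46 mm thick (z).

The beam spans the tops of two stools placed 880 mm apart, resting at z = 413 mm.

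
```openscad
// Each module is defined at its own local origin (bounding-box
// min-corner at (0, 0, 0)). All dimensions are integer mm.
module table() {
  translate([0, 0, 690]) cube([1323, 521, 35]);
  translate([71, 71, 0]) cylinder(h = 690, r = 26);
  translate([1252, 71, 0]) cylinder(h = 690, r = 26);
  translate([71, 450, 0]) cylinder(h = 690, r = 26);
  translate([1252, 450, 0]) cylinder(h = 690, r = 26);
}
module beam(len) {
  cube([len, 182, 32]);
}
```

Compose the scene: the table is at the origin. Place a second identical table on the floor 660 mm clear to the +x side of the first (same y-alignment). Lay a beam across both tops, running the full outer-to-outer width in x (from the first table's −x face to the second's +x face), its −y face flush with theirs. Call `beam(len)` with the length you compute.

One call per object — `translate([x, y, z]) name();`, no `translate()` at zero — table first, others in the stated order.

table();
translate([1983, 0, 0]) table();
translate([0, 0, 725]) beam(3306);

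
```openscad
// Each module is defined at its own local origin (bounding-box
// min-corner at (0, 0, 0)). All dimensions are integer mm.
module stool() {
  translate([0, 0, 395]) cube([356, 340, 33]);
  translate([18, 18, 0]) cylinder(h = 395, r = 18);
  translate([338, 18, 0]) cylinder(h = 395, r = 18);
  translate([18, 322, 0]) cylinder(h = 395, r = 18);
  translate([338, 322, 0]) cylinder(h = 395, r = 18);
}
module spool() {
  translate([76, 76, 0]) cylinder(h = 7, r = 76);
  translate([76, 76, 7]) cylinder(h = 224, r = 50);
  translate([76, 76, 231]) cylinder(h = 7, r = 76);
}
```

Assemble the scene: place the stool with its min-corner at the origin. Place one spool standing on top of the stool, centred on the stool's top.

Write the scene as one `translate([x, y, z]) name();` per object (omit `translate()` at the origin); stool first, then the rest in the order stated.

stool();
translate([102, 94, 428]) spool();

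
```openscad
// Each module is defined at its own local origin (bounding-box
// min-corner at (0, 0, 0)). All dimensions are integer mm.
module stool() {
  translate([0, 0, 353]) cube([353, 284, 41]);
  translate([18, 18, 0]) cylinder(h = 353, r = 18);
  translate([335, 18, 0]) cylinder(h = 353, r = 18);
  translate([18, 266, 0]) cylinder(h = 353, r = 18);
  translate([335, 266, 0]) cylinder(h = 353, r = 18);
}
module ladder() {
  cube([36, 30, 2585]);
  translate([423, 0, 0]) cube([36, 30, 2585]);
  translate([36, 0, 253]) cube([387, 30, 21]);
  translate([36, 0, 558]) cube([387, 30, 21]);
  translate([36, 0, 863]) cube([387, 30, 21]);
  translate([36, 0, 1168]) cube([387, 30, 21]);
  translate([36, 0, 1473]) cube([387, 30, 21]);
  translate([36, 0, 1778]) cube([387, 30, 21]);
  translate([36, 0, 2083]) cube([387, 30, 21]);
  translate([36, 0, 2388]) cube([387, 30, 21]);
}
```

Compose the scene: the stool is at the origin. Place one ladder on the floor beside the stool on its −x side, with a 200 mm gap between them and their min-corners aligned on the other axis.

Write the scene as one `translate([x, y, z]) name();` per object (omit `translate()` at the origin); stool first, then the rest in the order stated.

stool();
translate([-659, 0, 0]) ladder();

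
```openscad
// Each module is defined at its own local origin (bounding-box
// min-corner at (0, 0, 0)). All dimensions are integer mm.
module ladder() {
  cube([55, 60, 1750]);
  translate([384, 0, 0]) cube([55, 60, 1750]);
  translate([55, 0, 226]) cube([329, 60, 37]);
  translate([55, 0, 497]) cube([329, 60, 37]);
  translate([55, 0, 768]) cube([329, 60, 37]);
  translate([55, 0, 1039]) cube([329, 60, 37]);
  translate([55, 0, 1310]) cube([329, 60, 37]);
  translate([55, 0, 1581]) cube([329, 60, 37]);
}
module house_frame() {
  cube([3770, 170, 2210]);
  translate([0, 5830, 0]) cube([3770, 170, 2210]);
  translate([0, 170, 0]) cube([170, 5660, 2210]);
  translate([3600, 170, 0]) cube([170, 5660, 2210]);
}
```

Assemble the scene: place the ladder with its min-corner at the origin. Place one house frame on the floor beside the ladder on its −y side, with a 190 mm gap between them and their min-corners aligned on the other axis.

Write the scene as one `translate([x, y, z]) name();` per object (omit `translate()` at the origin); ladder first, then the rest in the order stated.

ladder();
translate([0, -6190, 0]) house_frame();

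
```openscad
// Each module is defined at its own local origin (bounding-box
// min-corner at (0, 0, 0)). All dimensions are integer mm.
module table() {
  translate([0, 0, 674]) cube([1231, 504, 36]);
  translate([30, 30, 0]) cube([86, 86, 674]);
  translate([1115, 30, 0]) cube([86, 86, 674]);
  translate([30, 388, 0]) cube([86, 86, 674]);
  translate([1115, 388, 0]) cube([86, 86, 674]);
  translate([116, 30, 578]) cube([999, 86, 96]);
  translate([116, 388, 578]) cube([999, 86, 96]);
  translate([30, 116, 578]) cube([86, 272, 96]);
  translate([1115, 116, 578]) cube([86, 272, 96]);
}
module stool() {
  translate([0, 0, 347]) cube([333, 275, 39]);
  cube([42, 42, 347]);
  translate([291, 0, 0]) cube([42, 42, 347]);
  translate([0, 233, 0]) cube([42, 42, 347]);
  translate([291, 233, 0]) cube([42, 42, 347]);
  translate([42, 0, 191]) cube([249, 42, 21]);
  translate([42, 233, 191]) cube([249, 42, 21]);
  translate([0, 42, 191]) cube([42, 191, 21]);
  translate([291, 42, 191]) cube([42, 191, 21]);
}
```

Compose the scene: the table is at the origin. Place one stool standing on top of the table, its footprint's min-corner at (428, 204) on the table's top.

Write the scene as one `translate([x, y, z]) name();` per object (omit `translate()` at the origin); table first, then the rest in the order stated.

table();
translate([428, 204, 710]) stool();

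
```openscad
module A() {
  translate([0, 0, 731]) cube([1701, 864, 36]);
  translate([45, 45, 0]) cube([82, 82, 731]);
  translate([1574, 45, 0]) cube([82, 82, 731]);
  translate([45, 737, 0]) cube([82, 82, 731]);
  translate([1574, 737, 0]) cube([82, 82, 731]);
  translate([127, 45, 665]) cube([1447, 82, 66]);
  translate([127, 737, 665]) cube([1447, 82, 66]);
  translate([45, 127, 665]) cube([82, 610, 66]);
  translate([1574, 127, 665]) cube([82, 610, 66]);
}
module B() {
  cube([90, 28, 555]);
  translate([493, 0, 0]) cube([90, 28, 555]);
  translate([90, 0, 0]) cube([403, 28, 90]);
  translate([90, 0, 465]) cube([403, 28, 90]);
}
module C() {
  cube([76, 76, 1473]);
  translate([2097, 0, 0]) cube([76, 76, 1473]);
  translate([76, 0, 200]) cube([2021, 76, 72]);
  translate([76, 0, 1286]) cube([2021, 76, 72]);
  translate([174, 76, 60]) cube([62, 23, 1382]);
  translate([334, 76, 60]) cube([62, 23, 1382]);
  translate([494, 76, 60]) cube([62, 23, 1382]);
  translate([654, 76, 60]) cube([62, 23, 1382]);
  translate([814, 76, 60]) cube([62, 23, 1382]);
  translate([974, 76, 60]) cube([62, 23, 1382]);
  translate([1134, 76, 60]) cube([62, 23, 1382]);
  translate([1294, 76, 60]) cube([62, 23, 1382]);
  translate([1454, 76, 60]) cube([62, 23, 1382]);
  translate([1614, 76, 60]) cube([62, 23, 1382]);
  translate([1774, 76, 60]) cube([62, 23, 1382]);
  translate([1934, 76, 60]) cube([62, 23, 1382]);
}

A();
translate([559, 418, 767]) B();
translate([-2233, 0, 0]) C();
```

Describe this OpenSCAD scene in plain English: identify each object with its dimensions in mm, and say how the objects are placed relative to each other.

A is a rectangular dining table. The top is 1701×864×36 mm with its upper surface at z = 767 mm. It stands on four 82×82 mm square legs, each inset 45 mm from the nearest pair of top edges, running from the floor to the underside of the top. Four apron rails, 82 mm thick and 66 mm tall, run between adjacent legs with their top edges flush with the underside of the top and their outer faces flush with the legs' outer faces.

B is a picture frame with a 403×375 mm rectangular opening (x by z) and a uniform 90 mm border on every side. Frame depth is 28 mm along y. It is built from two vertical stiles running the full outside height and two horizontal rails spanning the gap between the stiles.

C is a fence section. Two 76×76 mm posts, 1473 mm tall, stand on the floor with a clear span of 2021 mm between their inner faces. Two horizontal rails of 76×72 mm section span the gap between the posts with their undersides at z = 200 mm and z = 1286 mm, flush with the posts' −y face. 12 pickets, each 62 mm wide, 23 mm thick and 1382 mm tall, are fixed to the +y face of the rails with their bottoms at z = 60 mm, evenly spaced across the span with equal gaps (rounded down to the nearest mm) at the −x end and between each pair — any rounding remainder accumulates at the +x end.

The picture frame is on top of the table, centred. The fence section is on the floor beside the table on its −x side.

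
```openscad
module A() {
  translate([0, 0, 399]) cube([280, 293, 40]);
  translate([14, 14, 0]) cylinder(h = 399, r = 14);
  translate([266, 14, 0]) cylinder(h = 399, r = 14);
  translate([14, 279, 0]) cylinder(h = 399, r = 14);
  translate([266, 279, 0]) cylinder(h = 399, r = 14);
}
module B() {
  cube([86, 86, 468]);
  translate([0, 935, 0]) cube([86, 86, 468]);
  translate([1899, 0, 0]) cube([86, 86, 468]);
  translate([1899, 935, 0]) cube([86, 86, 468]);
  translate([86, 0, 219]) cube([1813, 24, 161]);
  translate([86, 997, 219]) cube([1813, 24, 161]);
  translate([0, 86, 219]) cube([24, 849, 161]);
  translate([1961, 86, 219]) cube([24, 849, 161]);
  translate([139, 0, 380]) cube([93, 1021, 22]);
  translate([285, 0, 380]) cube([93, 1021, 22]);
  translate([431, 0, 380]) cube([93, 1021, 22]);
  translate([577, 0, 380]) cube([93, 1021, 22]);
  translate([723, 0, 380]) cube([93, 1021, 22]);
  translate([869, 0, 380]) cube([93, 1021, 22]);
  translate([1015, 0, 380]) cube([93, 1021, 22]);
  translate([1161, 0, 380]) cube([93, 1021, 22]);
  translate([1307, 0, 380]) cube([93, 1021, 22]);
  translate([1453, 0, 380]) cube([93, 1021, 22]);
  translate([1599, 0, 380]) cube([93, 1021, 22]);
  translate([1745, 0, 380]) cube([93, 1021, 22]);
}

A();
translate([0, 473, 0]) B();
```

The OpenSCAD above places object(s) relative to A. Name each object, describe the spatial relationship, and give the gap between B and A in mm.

The bed frame's nearest face is 180 mm from the stool's +y face.

A is a stool. B is a bed frame. The bed frame is on the floor beside the stool on its +y side. The gap between the bed frame and the stool is 180 mm.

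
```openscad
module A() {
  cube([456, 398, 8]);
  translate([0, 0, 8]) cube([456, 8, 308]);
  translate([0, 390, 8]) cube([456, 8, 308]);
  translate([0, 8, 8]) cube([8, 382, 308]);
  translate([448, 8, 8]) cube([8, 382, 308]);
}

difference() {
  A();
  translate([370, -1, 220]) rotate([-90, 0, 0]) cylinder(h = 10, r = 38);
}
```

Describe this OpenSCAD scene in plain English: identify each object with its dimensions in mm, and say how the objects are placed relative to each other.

A is an open-topped rectangular box: outside dimensions 456×398×316 mm, with a uniform wall and base thickness of 8 mm. The base is a full 456×398 slab on the floor; four walls sit on top of the base. The front and back walls (the −y and +y sides) span the full width; the two side walls fit between them.

The open box has a circular hole of radius 38 mm through its front wall, centred at (x = 370, z = 220).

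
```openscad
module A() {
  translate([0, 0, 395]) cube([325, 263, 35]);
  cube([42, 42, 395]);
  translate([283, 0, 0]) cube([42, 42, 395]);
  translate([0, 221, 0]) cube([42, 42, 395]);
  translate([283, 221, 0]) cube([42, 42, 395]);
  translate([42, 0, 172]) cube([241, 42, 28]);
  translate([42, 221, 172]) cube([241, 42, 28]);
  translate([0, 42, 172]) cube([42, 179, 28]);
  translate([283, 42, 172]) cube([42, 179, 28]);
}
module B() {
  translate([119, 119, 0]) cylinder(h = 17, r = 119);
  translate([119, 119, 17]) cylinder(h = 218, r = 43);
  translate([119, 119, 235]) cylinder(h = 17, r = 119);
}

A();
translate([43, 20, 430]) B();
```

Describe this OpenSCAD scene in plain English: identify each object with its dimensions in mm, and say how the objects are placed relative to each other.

A is a four-legged stool. The seat is 325×263 mm, 35 mm thick, top at z = 430 mm. It stands on four square legs, each 42×42 mm in cross-section, from z = 0 to the seat underside, each flush with a corner of the seat. Four stretchers, 42 mm wide and 28 mm tall, connect adjacent legs with their undersides at z = 172 mm, each running between the inner faces of the legs it joins and aligned with the legs' outer faces on the other axis.

B is a spool: two coaxial disc flanges of radius 119 mm and thickness 17 mm, joined by a core cylinder of radius 43 mm and height 218 mm. The lower flange rests on z = 0 and the three cylinders share a vertical axis.

The spool is on top of the stool.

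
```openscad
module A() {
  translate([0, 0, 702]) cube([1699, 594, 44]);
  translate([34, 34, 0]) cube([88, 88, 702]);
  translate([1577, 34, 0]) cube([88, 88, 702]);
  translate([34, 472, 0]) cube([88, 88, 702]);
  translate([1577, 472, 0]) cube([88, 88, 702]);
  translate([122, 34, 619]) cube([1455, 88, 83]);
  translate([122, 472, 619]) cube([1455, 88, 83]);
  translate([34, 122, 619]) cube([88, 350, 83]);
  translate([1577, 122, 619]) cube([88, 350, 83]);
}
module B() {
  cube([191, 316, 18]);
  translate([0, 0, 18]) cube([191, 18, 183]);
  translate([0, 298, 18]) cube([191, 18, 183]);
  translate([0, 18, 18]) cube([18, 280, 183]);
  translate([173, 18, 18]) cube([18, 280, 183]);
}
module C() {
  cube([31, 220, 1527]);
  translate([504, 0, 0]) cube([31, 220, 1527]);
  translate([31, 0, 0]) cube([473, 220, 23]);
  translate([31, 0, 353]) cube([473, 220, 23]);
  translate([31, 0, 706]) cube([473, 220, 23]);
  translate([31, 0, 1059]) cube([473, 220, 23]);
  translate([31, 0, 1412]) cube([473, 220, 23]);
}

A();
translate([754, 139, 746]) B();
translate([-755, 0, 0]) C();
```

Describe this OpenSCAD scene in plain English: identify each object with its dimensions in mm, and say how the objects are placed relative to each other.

A is a table: top 1699 mm (x) × 594 mm (y), 44 mm thick, upper face at z = 746 mm, on four 88×88 mm square legs, each inset 34 mm from the nearest pair of top edges, running from z = 0 to the bottom of the top. Four apron rails, 88 mm thick and 83 mm tall, run between adjacent legs with their top edges flush with the underside of the top and their outer faces flush with the legs' outer faces.

B is an open storage box with external size 191×316×201 mm and wall thickness 18 mm (the base is also 18 mm thick). The base covers the whole footprint; the four walls stand on the base, with the y-facing walls full-width and the x-facing walls fitting between their inner faces.

C is an open bookshelf. Two side panels, each 31 mm thick, 220 mm deep and 1527 mm tall, stand 535 mm apart (outside-to-outside). Between them sit 5 shelves, each 23 mm thick and 220 mm deep, spanning the full gap between the sides. The bottom shelf rests on the floor (its underside at z = 0) and the clear gap between one shelf's top and the next shelf's underside is 330 mm.

The open box is on top of the table, centred. The bookshelf is on the floor beside the table on its −x side.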